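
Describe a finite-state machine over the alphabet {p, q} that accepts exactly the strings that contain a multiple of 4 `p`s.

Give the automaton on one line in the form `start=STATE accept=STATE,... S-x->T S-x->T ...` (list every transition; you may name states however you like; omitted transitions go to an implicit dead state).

The only thing that matters is how many `p`s have appeared, reduced mod 4. Use one state per residue: A for 0, …, D for 3. Reading `p` moves to the next residue; anything else stays put. A is accepting.
With 4 states:
       p  q 
>* A   B  A 
   B   C  B 
   C   D  C 
   D   A  D 
(> = start, * = accepting)

start=A accept=A A-p->B A-q->A B-p->C B-q->B C-p->D C-q->C D-p->A D-q->D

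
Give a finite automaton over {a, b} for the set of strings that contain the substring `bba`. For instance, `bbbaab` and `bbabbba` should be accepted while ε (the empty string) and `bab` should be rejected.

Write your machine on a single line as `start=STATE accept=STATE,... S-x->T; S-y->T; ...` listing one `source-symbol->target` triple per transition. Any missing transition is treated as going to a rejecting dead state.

start=S0; accept=S3; S0-a->S0; S0-b->S1; S1-a->S0; S1-b->S2; S2-a->S3; S2-b->S2; S3-a->S3; S3-b->S3

Track how much of `bba` has been matched so far: state S0 is no progress, S3 is the absorbing accept state reached once `bba` has occurred. Intermediate states record partial matches; on a mismatch, fall back to the longest reusable overlap.
        a   b  
>  S0   S0  S1 
   S1   S0  S2 
   S2   S3  S2 
 * S3   S3  S3 
(> = start, * = accepting)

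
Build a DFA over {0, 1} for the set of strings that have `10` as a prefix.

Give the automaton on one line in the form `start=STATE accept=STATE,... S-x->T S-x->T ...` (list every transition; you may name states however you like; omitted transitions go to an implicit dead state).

start=S0 accept=S2 S0-0->S3 S0-1->S1 S1-0->S2 S1-1->S3 S2-0->S2 S2-1->S2 S3-0->S3 S3-1->S3

Check the first 2 symbols one by one: S0 through S1 record how many have matched `10` so far; any wrong symbol goes to the dead state S3. After all 2 match we enter the accepting sink S2.
4 states suffice.
        0   1  
>  S0   S3  S1 
   S1   S2  S3 
 * S2   S2  S2 
   S3   S3  S3 
(> = start, * = accepting)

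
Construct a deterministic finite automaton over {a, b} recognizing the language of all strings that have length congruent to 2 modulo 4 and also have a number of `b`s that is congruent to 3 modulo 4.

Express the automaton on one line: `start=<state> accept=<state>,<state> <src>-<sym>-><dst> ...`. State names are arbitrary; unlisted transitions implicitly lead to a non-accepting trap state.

Handle the two conditions separately and then intersect. The first has 4 states tracking the input length modulo 4; the second has 4 states tracking the count of `b`s modulo 4. A product state is a pair (one from each), accepting exactly when both do.
16 states suffice.
          a    b  
>  q0     q1   q2 
   q1     q3   q4 
   q2     q4   q5 
   q3     q6   q7 
   q4     q7   q8 
   q5     q8   q9 
   q6     q0  q10 
   q7    q10  q11 
   q8    q11  q12 
   q9    q12   q0 
   q10    q2  q13 
   q11   q13  q14 
   q12   q14   q1 
   q13    q5  q15 
   q14   q15   q3 
 * q15    q9   q6 
(> = start, * = accepting)

start=q0 accept=q15 q0-a->q1 q0-b->q2 q1-a->q3 q1-b->q4 q2-a->q4 q2-b->q5 q3-a->q6 q3-b->q7 q4-a->q7 q4-b->q8 q5-a->q8 q5-b->q9 q6-a->q0 q6-b->q10 q7-a->q10 q7-b->q11 q8-a->q11 q8-b->q12 q9-a->q12 q9-b->q0 q10-a->q2 q10-b->q13 q11-a->q13 q11-b->q14 q12-a->q14 q12-b->q1 q13-a->q5 q13-b->q15 q14-a->q15 q14-b->q3 q15-a->q9 q15-b->q6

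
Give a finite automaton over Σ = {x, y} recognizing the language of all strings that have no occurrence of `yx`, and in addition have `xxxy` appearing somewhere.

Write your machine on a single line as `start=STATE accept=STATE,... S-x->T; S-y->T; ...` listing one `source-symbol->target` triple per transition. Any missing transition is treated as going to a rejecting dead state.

Handle the two conditions separately and then intersect. One (3 states) tracks partial matches of the forbidden pattern `yx`; the other (5 states) tracks whether and how much of `xxxy` has been seen. Each combined state is a pair, one component from each; accept when both components accept. After merging equivalent states the machine shrinks.
A 6-state machine:
        x   y  
>  q0   q1  q2 
   q1   q3  q2 
   q2   q2  q2 
   q3   q4  q2 
   q4   q4  q5 
 * q5   q2  q5 
(> = start, * = accepting)

start=q0; accept=q5; q0-x->q1; q0-y->q2; q1-x->q3; q1-y->q2; q2-x->q2; q2-y->q2; q3-x->q4; q3-y->q2; q4-x->q4; q4-y->q5; q5-x->q2; q5-y->q5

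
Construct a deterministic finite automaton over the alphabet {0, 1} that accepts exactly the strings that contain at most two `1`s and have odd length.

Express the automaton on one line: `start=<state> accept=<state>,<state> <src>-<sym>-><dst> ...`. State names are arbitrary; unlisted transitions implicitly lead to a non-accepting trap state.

start=q0 accept=q1,q2,q5 q0-0->q1 q0-1->q2 q1-0->q0 q1-1->q3 q2-0->q3 q2-1->q4 q3-0->q2 q3-1->q5 q4-0->q5 q4-1->q6 q5-0->q4 q5-1->q6 q6-0->q6 q6-1->q6

Handle the two conditions separately and then intersect. The first has 4 states tracking the count of `1`s, saturating at 3; the second has 2 states tracking the input length modulo 2. A product state is a pair (one from each), accepting exactly when both do. After merging equivalent states the machine shrinks.
7 states suffice.
        0   1  
>  q0   q1  q2 
 * q1   q0  q3 
 * q2   q3  q4 
   q3   q2  q5 
   q4   q5  q6 
 * q5   q4  q6 
   q6   q6  q6 
(> = start, * = accepting)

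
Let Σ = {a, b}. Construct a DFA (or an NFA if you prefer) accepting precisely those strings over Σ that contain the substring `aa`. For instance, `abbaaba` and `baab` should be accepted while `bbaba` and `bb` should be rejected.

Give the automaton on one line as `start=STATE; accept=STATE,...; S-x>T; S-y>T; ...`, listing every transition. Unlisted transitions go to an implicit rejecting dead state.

start=s0; accept=s2; s0-a>s1; s0-b>s0; s1-a>s2; s1-b>s0; s2-a>s2; s2-b>s2

Track how much of `aa` has been matched so far: state s0 is no progress, s2 is the absorbing accept state reached once `aa` has occurred. Intermediate states record partial matches; on a mismatch, fall back to the longest reusable overlap.
3 states suffice.
        a   b  
>  s0   s1  s0 
   s1   s2  s0 
 * s2   s2  s2 
(> = start, * = accepting)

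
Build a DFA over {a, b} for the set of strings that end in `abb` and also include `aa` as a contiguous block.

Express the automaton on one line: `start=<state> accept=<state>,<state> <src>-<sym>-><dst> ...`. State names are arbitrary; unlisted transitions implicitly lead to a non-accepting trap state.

Build one automaton per condition and run them in lockstep. The first has 4 states tracking how much of the suffix `abb` has currently been matched; the second has 3 states tracking whether and how much of `aa` has been seen. A product state is a pair (one from each), accepting exactly when both do.
        a   b  
>  S0   S1  S0 
   S1   S2  S3 
   S2   S2  S4 
   S3   S1  S5 
   S4   S2  S6 
   S5   S1  S0 
 * S6   S2  S7 
   S7   S2  S7 
(> = start, * = accepting)

start=S0 accept=S6 S0-a->S1 S0-b->S0 S1-a->S2 S1-b->S3 S2-a->S2 S2-b->S4 S3-a->S1 S3-b->S5 S4-a->S2 S4-b->S6 S5-a->S1 S5-b->S0 S6-a->S2 S6-b->S7 S7-a->S2 S7-b->S7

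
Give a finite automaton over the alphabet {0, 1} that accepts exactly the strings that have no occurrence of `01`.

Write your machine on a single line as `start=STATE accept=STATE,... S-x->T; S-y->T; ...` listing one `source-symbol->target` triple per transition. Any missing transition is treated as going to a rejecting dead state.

This is the complement of 'contains `01`'. Use the same substring-matching states — q0 through q2 holding how much of `01` has just been matched — but flip the accepting set: everything except the trap q2 accepts.
A 3-state machine:
        0   1  
>* q0   q1  q0 
 * q1   q1  q2 
   q2   q2  q2 
(> = start, * = accepting)

start=q0; accept=q0,q1; q0-0->q1; q0-1->q0; q1-0->q1; q1-1->q2; q2-0->q2; q2-1->q2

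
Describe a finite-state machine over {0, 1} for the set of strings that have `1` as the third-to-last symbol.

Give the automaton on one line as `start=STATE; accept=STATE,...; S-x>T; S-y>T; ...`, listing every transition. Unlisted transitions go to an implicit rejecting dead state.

A DFA must remember the last 3 symbols (since which symbol is third-to-last isn't known until the input ends). Use one state per possible window of the last ≤3 symbols; accept from those whose window starts with `1`.
15 states suffice.
          0    1  
>  s0     s1   s2 
   s1     s3   s4 
   s2     s5   s6 
   s3     s7   s8 
   s4     s9  s10 
   s5    s11  s12 
   s6    s13  s14 
   s7     s7   s8 
   s8     s9  s10 
   s9    s11  s12 
   s10   s13  s14 
 * s11    s7   s8 
 * s12    s9  s10 
 * s13   s11  s12 
 * s14   s13  s14 
(> = start, * = accepting)

start=s0; accept=s11,s12,s13,s14; s0-0>s1; s0-1>s2; s1-0>s3; s1-1>s4; s2-0>s5; s2-1>s6; s3-0>s7; s3-1>s8; s4-0>s9; s4-1>s10; s5-0>s11; s5-1>s12; s6-0>s13; s6-1>s14; s7-0>s7; s7-1>s8; s8-0>s9; s8-1>s10; s9-0>s11; s9-1>s12; s10-0>s13; s10-1>s14; s11-0>s7; s11-1>s8; s12-0>s9; s12-1>s10; s13-0>s11; s13-1>s12; s14-0>s13; s14-1>s14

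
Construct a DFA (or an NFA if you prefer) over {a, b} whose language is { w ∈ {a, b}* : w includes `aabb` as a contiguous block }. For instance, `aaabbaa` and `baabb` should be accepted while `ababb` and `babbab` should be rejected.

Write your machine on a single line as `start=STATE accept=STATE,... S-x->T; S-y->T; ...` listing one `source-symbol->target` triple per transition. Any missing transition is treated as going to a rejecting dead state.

start=s0; accept=s4; s0-a->s1; s0-b->s0; s1-a->s2; s1-b->s0; s2-a->s2; s2-b->s3; s3-a->s1; s3-b->s4; s4-a->s4; s4-b->s4

Track how much of `aabb` has been matched so far: state s0 is no progress, s4 is the absorbing accept state reached once `aabb` has occurred. Intermediate states record partial matches; on a mismatch, fall back to the longest reusable overlap.
5 states suffice.
        a   b  
>  s0   s1  s0 
   s1   s2  s0 
   s2   s2  s3 
   s3   s1  s4 
 * s4   s4  s4 
(> = start, * = accepting)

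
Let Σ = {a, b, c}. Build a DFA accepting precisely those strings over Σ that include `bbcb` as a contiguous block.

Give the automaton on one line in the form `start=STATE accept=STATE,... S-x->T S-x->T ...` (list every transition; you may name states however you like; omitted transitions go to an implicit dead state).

States S0..S3 record the length of the longest prefix of `bbcb` that matches the current input suffix. Reaching S4 means `bbcb` has been seen, and we stay there forever. Accept from S4.
5 states suffice.
        a   b   c  
>  S0   S0  S1  S0 
   S1   S0  S2  S0 
   S2   S0  S2  S3 
   S3   S0  S4  S0 
 * S4   S4  S4  S4 
(> = start, * = accepting)

start=S0 accept=S4 S0-a->S0 S0-b->S1 S0-c->S0 S1-a->S0 S1-b->S2 S1-c->S0 S2-a->S0 S2-b->S2 S2-c->S3 S3-a->S0 S3-b->S4 S3-c->S0 S4-a->S4 S4-b->S4 S4-c->S4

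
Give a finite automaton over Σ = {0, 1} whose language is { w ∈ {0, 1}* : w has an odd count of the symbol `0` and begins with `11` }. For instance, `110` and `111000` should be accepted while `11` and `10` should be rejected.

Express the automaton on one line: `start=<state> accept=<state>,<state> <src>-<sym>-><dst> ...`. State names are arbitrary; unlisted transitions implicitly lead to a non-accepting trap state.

Build one automaton per condition and run them in lockstep. The first has 2 states tracking the count of `0`s modulo 2; the second has 4 states tracking whether the input so far still matches the prefix `11`. A product state is a pair (one from each), accepting exactly when both do. Minimizing collapses redundant product states.
5 states suffice.
        0   1  
>  q0   q1  q2 
   q1   q1  q1 
   q2   q1  q3 
   q3   q4  q3 
 * q4   q3  q4 
(> = start, * = accepting)

start=q0 accept=q4 q0-0->q1 q0-1->q2 q1-0->q1 q1-1->q1 q2-0->q1 q2-1->q3 q3-0->q4 q3-1->q3 q4-0->q3 q4-1->q4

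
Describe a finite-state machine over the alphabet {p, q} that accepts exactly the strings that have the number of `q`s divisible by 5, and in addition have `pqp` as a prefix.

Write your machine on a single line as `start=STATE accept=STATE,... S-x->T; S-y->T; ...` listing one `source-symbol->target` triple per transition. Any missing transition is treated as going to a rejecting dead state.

start=s0; accept=s8; s0-p->s1; s0-q->s2; s1-p->s2; s1-q->s3; s2-p->s2; s2-q->s2; s3-p->s4; s3-q->s2; s4-p->s4; s4-q->s5; s5-p->s5; s5-q->s6; s6-p->s6; s6-q->s7; s7-p->s7; s7-q->s8; s8-p->s8; s8-q->s4

Run two small machines in parallel and take their product. One (5 states) tracks the count of `q`s modulo 5; the other (5 states) tracks whether the input so far still matches the prefix `pqp`. Each combined state is a pair, one component from each; accept when both components accept. Equivalent product states are then merged.
        p   q  
>  s0   s1  s2 
   s1   s2  s3 
   s2   s2  s2 
   s3   s4  s2 
   s4   s4  s5 
   s5   s5  s6 
   s6   s6  s7 
   s7   s7  s8 
 * s8   s8  s4 
(> = start, * = accepting)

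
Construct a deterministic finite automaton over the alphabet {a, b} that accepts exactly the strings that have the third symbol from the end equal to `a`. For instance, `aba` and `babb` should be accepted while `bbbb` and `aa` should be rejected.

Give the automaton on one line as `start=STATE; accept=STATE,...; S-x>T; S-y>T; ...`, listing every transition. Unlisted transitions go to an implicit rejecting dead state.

start=q0; accept=q7,q8,q9,q10; q0-a>q1; q0-b>q2; q1-a>q3; q1-b>q4; q2-a>q5; q2-b>q6; q3-a>q7; q3-b>q8; q4-a>q9; q4-b>q10; q5-a>q11; q5-b>q12; q6-a>q13; q6-b>q14; q7-a>q7; q7-b>q8; q8-a>q9; q8-b>q10; q9-a>q11; q9-b>q12; q10-a>q13; q10-b>q14; q11-a>q7; q11-b>q8; q12-a>q9; q12-b>q10; q13-a>q11; q13-b>q12; q14-a>q13; q14-b>q14

Because acceptance depends on a position counted from the end, the machine has to buffer the most recent 3 symbols. Make each state the string of the last up-to-3 symbols read; on input `x` shift the window left and append `x`. Accept when the buffered window has length 3 and begins with `a`.
          a    b  
>  q0     q1   q2 
   q1     q3   q4 
   q2     q5   q6 
   q3     q7   q8 
   q4     q9  q10 
   q5    q11  q12 
   q6    q13  q14 
 * q7     q7   q8 
 * q8     q9  q10 
 * q9    q11  q12 
 * q10   q13  q14 
   q11    q7   q8 
   q12    q9  q10 
   q13   q11  q12 
   q14   q13  q14 
(> = start, * = accepting)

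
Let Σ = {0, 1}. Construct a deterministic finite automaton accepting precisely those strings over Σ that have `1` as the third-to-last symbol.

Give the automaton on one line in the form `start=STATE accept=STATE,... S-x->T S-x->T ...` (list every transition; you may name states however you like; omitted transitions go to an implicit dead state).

A DFA must remember the last 3 symbols (since which symbol is third-to-last isn't known until the input ends). Use one state per possible window of the last ≤3 symbols; accept from those whose window starts with `1`.
A 15-state machine:
          0    1  
>  s0     s1   s2 
   s1     s3   s4 
   s2     s5   s6 
   s3     s7   s8 
   s4     s9  s10 
   s5    s11  s12 
   s6    s13  s14 
   s7     s7   s8 
   s8     s9  s10 
   s9    s11  s12 
   s10   s13  s14 
 * s11    s7   s8 
 * s12    s9  s10 
 * s13   s11  s12 
 * s14   s13  s14 
(> = start, * = accepting)

start=s0 accept=s11,s12,s13,s14 s0-0->s1 s0-1->s2 s1-0->s3 s1-1->s4 s2-0->s5 s2-1->s6 s3-0->s7 s3-1->s8 s4-0->s9 s4-1->s10 s5-0->s11 s5-1->s12 s6-0->s13 s6-1->s14 s7-0->s7 s7-1->s8 s8-0->s9 s8-1->s10 s9-0->s11 s9-1->s12 s10-0->s13 s10-1->s14 s11-0->s7 s11-1->s8 s12-0->s9 s12-1->s10 s13-0->s11 s13-1->s12 s14-0->s13 s14-1->s14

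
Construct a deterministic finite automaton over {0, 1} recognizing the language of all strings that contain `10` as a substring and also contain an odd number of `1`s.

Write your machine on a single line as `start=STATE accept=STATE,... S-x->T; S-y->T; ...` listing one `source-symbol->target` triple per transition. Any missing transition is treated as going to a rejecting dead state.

start=A; accept=C; A-0->A; A-1->B; B-0->C; B-1->D; C-0->C; C-1->E; D-0->E; D-1->B; E-0->E; E-1->C

Run two small machines in parallel and take their product. The first has 3 states tracking whether and how much of `10` has been seen; the second has 2 states tracking the count of `1`s modulo 2. A product state is a pair (one from each), accepting exactly when both do.
       0  1 
>  A   A  B 
   B   C  D 
 * C   C  E 
   D   E  B 
   E   E  C 
(> = start, * = accepting)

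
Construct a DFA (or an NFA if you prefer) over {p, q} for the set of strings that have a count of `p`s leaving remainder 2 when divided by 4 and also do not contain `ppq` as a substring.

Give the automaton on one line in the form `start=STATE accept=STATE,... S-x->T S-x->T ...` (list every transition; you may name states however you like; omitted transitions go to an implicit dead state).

start=s0 accept=s2,s6,s8 s0-p->s1 s0-q->s0 s1-p->s2 s1-q->s3 s2-p->s4 s2-q->s5 s3-p->s6 s3-q->s3 s4-p->s7 s4-q->s5 s5-p->s5 s5-q->s5 s6-p->s4 s6-q->s8 s7-p->s9 s7-q->s5 s8-p->s10 s8-q->s8 s9-p->s2 s9-q->s5 s10-p->s7 s10-q->s11 s11-p->s12 s11-q->s11 s12-p->s9 s12-q->s0

Run two small machines in parallel and take their product. The first has 4 states tracking the count of `p`s modulo 4; the second has 4 states tracking partial matches of the forbidden pattern `ppq`. A product state is a pair (one from each), accepting exactly when both do. Minimizing collapses redundant product states.
          p    q  
>  s0     s1   s0 
   s1     s2   s3 
 * s2     s4   s5 
   s3     s6   s3 
   s4     s7   s5 
   s5     s5   s5 
 * s6     s4   s8 
   s7     s9   s5 
 * s8    s10   s8 
   s9     s2   s5 
   s10    s7  s11 
   s11   s12  s11 
   s12    s9   s0 
(> = start, * = accepting)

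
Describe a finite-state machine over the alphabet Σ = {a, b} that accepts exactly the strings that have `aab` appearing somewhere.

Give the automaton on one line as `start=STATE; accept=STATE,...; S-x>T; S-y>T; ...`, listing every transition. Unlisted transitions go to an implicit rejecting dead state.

start=q0; accept=q3; q0-a>q1; q0-b>q0; q1-a>q2; q1-b>q0; q2-a>q2; q2-b>q3; q3-a>q3; q3-b>q3

Track how much of `aab` has been matched so far: state q0 is no progress, q3 is the absorbing accept state reached once `aab` has occurred. Intermediate states record partial matches; on a mismatch, fall back to the longest reusable overlap.
        a   b  
>  q0   q1  q0 
   q1   q2  q0 
   q2   q2  q3 
 * q3   q3  q3 
(> = start, * = accepting)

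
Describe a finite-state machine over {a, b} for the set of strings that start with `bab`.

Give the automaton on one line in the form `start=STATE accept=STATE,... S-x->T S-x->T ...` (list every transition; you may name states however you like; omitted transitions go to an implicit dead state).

start=s0 accept=s3 s0-a->s4 s0-b->s1 s1-a->s2 s1-b->s4 s2-a->s4 s2-b->s3 s3-a->s3 s3-b->s3 s4-a->s4 s4-b->s4

Check the first 3 symbols one by one: s0 through s2 record how many have matched `bab` so far; any wrong symbol goes to the dead state s4. After all 3 match we enter the accepting sink s3.
With 5 states:
        a   b  
>  s0   s4  s1 
   s1   s2  s4 
   s2   s4  s3 
 * s3   s3  s3 
   s4   s4  s4 
(> = start, * = accepting)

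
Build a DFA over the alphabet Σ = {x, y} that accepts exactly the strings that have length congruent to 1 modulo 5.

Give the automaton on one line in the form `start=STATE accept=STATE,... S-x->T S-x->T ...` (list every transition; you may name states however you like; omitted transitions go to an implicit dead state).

Only the length mod 5 matters, so use a 5-cycle: from any state, every input symbol moves to the next state, wrapping S4 back to S0. Mark S1 accepting.
5 states suffice.
        x   y  
>  S0   S1  S1 
 * S1   S2  S2 
   S2   S3  S3 
   S3   S4  S4 
   S4   S0  S0 
(> = start, * = accepting)

start=S0 accept=S1 S0-x->S1 S0-y->S1 S1-x->S2 S1-y->S2 S2-x->S3 S2-y->S3 S3-x->S4 S3-y->S4 S4-x->S0 S4-y->S0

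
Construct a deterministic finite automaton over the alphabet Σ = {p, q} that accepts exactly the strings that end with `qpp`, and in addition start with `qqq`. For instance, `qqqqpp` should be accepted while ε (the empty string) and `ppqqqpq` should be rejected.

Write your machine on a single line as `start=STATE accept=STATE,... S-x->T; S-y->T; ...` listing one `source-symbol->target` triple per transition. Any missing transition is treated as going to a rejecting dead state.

start=A; accept=G; A-p->B; A-q->C; B-p->B; B-q->B; C-p->B; C-q->D; D-p->B; D-q->E; E-p->F; E-q->E; F-p->G; F-q->E; G-p->H; G-q->E; H-p->H; H-q->E

Run two small machines in parallel and take their product. The first has 4 states tracking how much of the suffix `qpp` has currently been matched; the second has 5 states tracking whether the input so far still matches the prefix `qqq`. A product state is a pair (one from each), accepting exactly when both do. Equivalent product states are then merged.
       p  q 
>  A   B  C 
   B   B  B 
   C   B  D 
   D   B  E 
   E   F  E 
   F   G  E 
 * G   H  E 
   H   H  E 
(> = start, * = accepting)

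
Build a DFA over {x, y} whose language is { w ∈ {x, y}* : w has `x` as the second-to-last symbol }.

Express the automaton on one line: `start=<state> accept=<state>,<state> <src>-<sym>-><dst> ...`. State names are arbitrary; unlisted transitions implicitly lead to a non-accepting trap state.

A DFA must remember the last 2 symbols (since which symbol is second-to-last isn't known until the input ends). Use one state per possible window of the last ≤2 symbols; accept from those whose window starts with `x`.
7 states suffice.
        x   y  
>  q0   q1  q2 
   q1   q3  q4 
   q2   q5  q6 
 * q3   q3  q4 
 * q4   q5  q6 
   q5   q3  q4 
   q6   q5  q6 
(> = start, * = accepting)

start=q0 accept=q3,q4 q0-x->q1 q0-y->q2 q1-x->q3 q1-y->q4 q2-x->q5 q2-y->q6 q3-x->q3 q3-y->q4 q4-x->q5 q4-y->q6 q5-x->q3 q5-y->q4 q6-x->q5 q6-y->q6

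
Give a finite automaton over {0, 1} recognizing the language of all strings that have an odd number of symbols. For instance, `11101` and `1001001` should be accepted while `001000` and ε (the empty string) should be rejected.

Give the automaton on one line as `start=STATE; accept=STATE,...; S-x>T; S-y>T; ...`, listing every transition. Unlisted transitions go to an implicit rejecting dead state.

Count input length modulo 2: every symbol advances one step around the cycle q0 → q1 → q0. Accept at q1.
With 2 states:
        0   1  
>  q0   q1  q1 
 * q1   q0  q0 
(> = start, * = accepting)

start=q0; accept=q1; q0-0>q1; q0-1>q1; q1-0>q0; q1-1>q0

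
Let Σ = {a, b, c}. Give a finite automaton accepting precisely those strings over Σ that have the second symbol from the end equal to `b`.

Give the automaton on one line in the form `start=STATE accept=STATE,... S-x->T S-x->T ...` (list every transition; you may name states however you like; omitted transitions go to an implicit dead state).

A DFA must remember the last 2 symbols (since which symbol is second-to-last isn't known until the input ends). Use one state per possible window of the last ≤2 symbols; accept from those whose window starts with `b`.
With 13 states:
          a    b    c  
>  s0     s1   s2   s3 
   s1     s4   s5   s6 
   s2     s7   s8   s9 
   s3    s10  s11  s12 
   s4     s4   s5   s6 
   s5     s7   s8   s9 
   s6    s10  s11  s12 
 * s7     s4   s5   s6 
 * s8     s7   s8   s9 
 * s9    s10  s11  s12 
   s10    s4   s5   s6 
   s11    s7   s8   s9 
   s12   s10  s11  s12 
(> = start, * = accepting)

start=s0 accept=s7,s8,s9 s0-a->s1 s0-b->s2 s0-c->s3 s1-a->s4 s1-b->s5 s1-c->s6 s2-a->s7 s2-b->s8 s2-c->s9 s3-a->s10 s3-b->s11 s3-c->s12 s4-a->s4 s4-b->s5 s4-c->s6 s5-a->s7 s5-b->s8 s5-c->s9 s6-a->s10 s6-b->s11 s6-c->s12 s7-a->s4 s7-b->s5 s7-c->s6 s8-a->s7 s8-b->s8 s8-c->s9 s9-a->s10 s9-b->s11 s9-c->s12 s10-a->s4 s10-b->s5 s10-c->s6 s11-a->s7 s11-b->s8 s11-c->s9 s12-a->s10 s12-b->s11 s12-c->s12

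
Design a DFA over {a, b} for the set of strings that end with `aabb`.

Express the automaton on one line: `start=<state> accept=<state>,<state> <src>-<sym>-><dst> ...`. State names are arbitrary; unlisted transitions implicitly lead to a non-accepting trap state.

start=s0 accept=s4 s0-a->s1 s0-b->s0 s1-a->s2 s1-b->s0 s2-a->s2 s2-b->s3 s3-a->s1 s3-b->s4 s4-a->s1 s4-b->s0

Remember how much of `aabb` the current input suffix matches. State s0 means no match yet; s1 means the last symbol is `a`; s2 means the last 2 symbols are `aa`; s3 means the last 3 symbols are `aab`; s4 means the last 4 symbols are `aabb`. Only s4 accepts. On a mismatch, fall back to the longest proper suffix that is still a prefix of `aabb`.
A 5-state machine:
        a   b  
>  s0   s1  s0 
   s1   s2  s0 
   s2   s2  s3 
   s3   s1  s4 
 * s4   s1  s0 
(> = start, * = accepting)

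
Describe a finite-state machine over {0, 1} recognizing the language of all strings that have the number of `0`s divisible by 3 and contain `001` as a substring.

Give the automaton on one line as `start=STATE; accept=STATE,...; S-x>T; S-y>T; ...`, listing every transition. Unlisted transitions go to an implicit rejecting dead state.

start=s0; accept=s8; s0-0>s1; s0-1>s0; s1-0>s2; s1-1>s3; s2-0>s4; s2-1>s5; s3-0>s6; s3-1>s3; s4-0>s7; s4-1>s8; s5-0>s8; s5-1>s5; s6-0>s4; s6-1>s9; s7-0>s2; s7-1>s10; s8-0>s10; s8-1>s8; s9-0>s11; s9-1>s9; s10-0>s5; s10-1>s10; s11-0>s7; s11-1>s0

Run two small machines in parallel and take their product. One (3 states) tracks the count of `0`s modulo 3; the other (4 states) tracks whether and how much of `001` has been seen. Each combined state is a pair, one component from each; accept when both components accept.
With 12 states:
          0    1  
>  s0     s1   s0 
   s1     s2   s3 
   s2     s4   s5 
   s3     s6   s3 
   s4     s7   s8 
   s5     s8   s5 
   s6     s4   s9 
   s7     s2  s10 
 * s8    s10   s8 
   s9    s11   s9 
   s10    s5  s10 
   s11    s7   s0 
(> = start, * = accepting)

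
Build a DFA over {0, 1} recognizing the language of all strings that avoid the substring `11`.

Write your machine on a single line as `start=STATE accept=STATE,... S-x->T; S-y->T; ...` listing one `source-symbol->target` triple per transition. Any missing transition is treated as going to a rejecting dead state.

This is the complement of 'contains `11`'. Use the same substring-matching states — A through C holding how much of `11` has just been matched — but flip the accepting set: everything except the trap C accepts.
A 3-state machine:
       0  1 
>* A   A  B 
 * B   A  C 
   C   C  C 
(> = start, * = accepting)

start=A; accept=A,B; A-0->A; A-1->B; B-0->A; B-1->C; C-0->C; C-1->C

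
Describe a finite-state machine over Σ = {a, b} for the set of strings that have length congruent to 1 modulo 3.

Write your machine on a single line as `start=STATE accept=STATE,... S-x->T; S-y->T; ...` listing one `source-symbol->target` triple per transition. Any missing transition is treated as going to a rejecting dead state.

Count input length modulo 3: every symbol advances one step around the cycle S0 → S1 → S2 → S0. Accept at S1.
        a   b  
>  S0   S1  S1 
 * S1   S2  S2 
   S2   S0  S0 
(> = start, * = accepting)

start=S0; accept=S1; S0-a->S1; S0-b->S1; S1-a->S2; S1-b->S2; S2-a->S0; S2-b->S0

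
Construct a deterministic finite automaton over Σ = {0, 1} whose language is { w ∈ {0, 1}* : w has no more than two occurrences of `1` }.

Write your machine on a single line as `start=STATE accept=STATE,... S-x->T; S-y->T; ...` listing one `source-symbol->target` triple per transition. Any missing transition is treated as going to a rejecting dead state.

start=q0; accept=q0,q1,q2; q0-0->q0; q0-1->q1; q1-0->q1; q1-1->q2; q2-0->q2; q2-1->q3; q3-0->q3; q3-1->q3

Only the number of `1`s matters, and only up to 3. Make a chain q0 → q1 → q2 → q3 advanced by each `1` (with q3 absorbing); every other symbol self-loops. The accepting set is {q0, q1, q2}.
A 4-state machine:
        0   1  
>* q0   q0  q1 
 * q1   q1  q2 
 * q2   q2  q3 
   q3   q3  q3 
(> = start, * = accepting)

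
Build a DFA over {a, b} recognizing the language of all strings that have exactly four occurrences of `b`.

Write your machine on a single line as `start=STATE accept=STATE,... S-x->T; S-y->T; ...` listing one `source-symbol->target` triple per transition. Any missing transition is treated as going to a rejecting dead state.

Only the number of `b`s matters, and only up to 5. Make a chain q0 → q1 → q2 → q3 → q4 → q5 advanced by each `b` (with q5 absorbing); every other symbol self-loops. The accepting set is {q4}.
A 6-state machine:
        a   b  
>  q0   q0  q1 
   q1   q1  q2 
   q2   q2  q3 
   q3   q3  q4 
 * q4   q4  q5 
   q5   q5  q5 
(> = start, * = accepting)

start=q0; accept=q4; q0-a->q0; q0-b->q1; q1-a->q1; q1-b->q2; q2-a->q2; q2-b->q3; q3-a->q3; q3-b->q4; q4-a->q4; q4-b->q5; q5-a->q5; q5-b->q5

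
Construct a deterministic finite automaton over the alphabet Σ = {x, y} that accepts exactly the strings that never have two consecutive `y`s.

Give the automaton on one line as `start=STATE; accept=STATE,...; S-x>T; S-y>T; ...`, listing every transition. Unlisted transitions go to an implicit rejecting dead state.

start=A; accept=A,B; A-x>A; A-y>B; B-x>A; B-y>C; C-x>C; C-y>C

Track partial matches of the forbidden pattern `yy`. State C is a dead state reached once `yy` has occurred; every other state accepts. A means no part of `yy` is currently matched.
A 3-state machine:
       x  y 
>* A   A  B 
 * B   A  C 
   C   C  C 
(> = start, * = accepting)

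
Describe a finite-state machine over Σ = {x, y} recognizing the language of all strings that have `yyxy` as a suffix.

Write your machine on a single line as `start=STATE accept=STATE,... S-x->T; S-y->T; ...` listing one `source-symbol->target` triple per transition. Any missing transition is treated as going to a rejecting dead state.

start=s0; accept=s4; s0-x->s0; s0-y->s1; s1-x->s0; s1-y->s2; s2-x->s3; s2-y->s2; s3-x->s0; s3-y->s4; s4-x->s0; s4-y->s2

Remember how much of `yyxy` the current input suffix matches. State s0 means no match yet; s1 means the last symbol is `y`; s2 means the last 2 symbols are `yy`; s3 means the last 3 symbols are `yyx`; s4 means the last 4 symbols are `yyxy`. Only s4 accepts. On a mismatch, fall back to the longest proper suffix that is still a prefix of `yyxy`.
A 5-state machine:
        x   y  
>  s0   s0  s1 
   s1   s0  s2 
   s2   s3  s2 
   s3   s0  s4 
 * s4   s0  s2 
(> = start, * = accepting)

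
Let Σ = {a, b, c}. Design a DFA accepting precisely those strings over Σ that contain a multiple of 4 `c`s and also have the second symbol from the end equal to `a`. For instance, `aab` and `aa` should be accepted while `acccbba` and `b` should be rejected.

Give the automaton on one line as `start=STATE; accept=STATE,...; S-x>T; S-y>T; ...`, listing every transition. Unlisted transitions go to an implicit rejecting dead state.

start=s0; accept=s3,s4; s0-a>s1; s0-b>s0; s0-c>s2; s1-a>s3; s1-b>s4; s1-c>s2; s2-a>s2; s2-b>s2; s2-c>s5; s3-a>s3; s3-b>s4; s3-c>s2; s4-a>s1; s4-b>s0; s4-c>s2; s5-a>s5; s5-b>s5; s5-c>s6; s6-a>s7; s6-b>s6; s6-c>s0; s7-a>s7; s7-b>s6; s7-c>s4

Handle the two conditions separately and then intersect. One (4 states) tracks the count of `c`s modulo 4; the other (13 states) tracks the last 2 symbols read. Each combined state is a pair, one component from each; accept when both components accept. Equivalent product states are then merged.
With 8 states:
        a   b   c  
>  s0   s1  s0  s2 
   s1   s3  s4  s2 
   s2   s2  s2  s5 
 * s3   s3  s4  s2 
 * s4   s1  s0  s2 
   s5   s5  s5  s6 
   s6   s7  s6  s0 
   s7   s7  s6  s4 
(> = start, * = accepting)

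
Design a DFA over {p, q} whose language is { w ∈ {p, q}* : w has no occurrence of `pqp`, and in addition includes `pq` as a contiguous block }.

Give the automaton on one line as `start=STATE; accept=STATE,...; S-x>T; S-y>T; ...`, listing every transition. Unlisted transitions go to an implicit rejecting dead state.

Build one automaton per condition and run them in lockstep. One (4 states) tracks partial matches of the forbidden pattern `pqp`; the other (3 states) tracks whether and how much of `pq` has been seen. Each combined state is a pair, one component from each; accept when both components accept.
        p   q  
>  S0   S1  S0 
   S1   S1  S2 
 * S2   S3  S4 
   S3   S3  S3 
 * S4   S5  S4 
 * S5   S5  S2 
(> = start, * = accepting)

start=S0; accept=S2,S4,S5; S0-p>S1; S0-q>S0; S1-p>S1; S1-q>S2; S2-p>S3; S2-q>S4; S3-p>S3; S3-q>S3; S4-p>S5; S4-q>S4; S5-p>S5; S5-q>S2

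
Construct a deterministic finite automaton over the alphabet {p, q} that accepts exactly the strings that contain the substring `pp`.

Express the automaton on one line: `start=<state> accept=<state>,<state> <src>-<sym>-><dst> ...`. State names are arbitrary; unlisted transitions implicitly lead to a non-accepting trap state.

Track how much of `pp` has been matched so far: state S0 is no progress, S2 is the absorbing accept state reached once `pp` has occurred. Intermediate states record partial matches; on a mismatch, fall back to the longest reusable overlap.
3 states suffice.
        p   q  
>  S0   S1  S0 
   S1   S2  S0 
 * S2   S2  S2 
(> = start, * = accepting)

start=S0 accept=S2 S0-p->S1 S0-q->S0 S1-p->S2 S1-q->S0 S2-p->S2 S2-q->S2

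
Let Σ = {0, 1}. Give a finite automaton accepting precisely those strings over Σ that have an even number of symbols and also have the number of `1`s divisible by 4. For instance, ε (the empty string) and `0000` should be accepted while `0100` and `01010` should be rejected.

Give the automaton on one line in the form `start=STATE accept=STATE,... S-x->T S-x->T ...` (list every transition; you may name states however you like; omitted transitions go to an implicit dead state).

Build one automaton per condition and run them in lockstep. The first has 2 states tracking the input length modulo 2; the second has 4 states tracking the count of `1`s modulo 4. A product state is a pair (one from each), accepting exactly when both do.
        0   1  
>* q0   q1  q2 
   q1   q0  q3 
   q2   q3  q4 
   q3   q2  q5 
   q4   q5  q6 
   q5   q4  q7 
   q6   q7  q0 
   q7   q6  q1 
(> = start, * = accepting)

start=q0 accept=q0 q0-0->q1 q0-1->q2 q1-0->q0 q1-1->q3 q2-0->q3 q2-1->q4 q3-0->q2 q3-1->q5 q4-0->q5 q4-1->q6 q5-0->q4 q5-1->q7 q6-0->q7 q6-1->q0 q7-0->q6 q7-1->q1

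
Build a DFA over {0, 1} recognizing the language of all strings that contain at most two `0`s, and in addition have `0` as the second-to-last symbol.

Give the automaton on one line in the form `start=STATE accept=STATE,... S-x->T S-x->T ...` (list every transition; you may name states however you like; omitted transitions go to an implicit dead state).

start=q0 accept=q2,q3,q5 q0-0->q1 q0-1->q0 q1-0->q2 q1-1->q3 q2-0->q4 q2-1->q5 q3-0->q6 q3-1->q7 q4-0->q4 q4-1->q4 q5-0->q4 q5-1->q4 q6-0->q4 q6-1->q5 q7-0->q6 q7-1->q7

Handle the two conditions separately and then intersect. The first has 4 states tracking the count of `0`s, saturating at 3; the second has 7 states tracking the last 2 symbols read. A product state is a pair (one from each), accepting exactly when both do. Minimizing collapses redundant product states.
8 states suffice.
        0   1  
>  q0   q1  q0 
   q1   q2  q3 
 * q2   q4  q5 
 * q3   q6  q7 
   q4   q4  q4 
 * q5   q4  q4 
   q6   q4  q5 
   q7   q6  q7 
(> = start, * = accepting)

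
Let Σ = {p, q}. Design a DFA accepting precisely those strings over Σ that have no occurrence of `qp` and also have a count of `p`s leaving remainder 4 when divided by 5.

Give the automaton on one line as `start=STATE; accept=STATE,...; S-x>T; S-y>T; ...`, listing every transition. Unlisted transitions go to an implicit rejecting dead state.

Handle the two conditions separately and then intersect. The first has 3 states tracking partial matches of the forbidden pattern `qp`; the second has 5 states tracking the count of `p`s modulo 5. A product state is a pair (one from each), accepting exactly when both do. Minimizing collapses redundant product states.
With 7 states:
        p   q  
>  s0   s1  s2 
   s1   s3  s2 
   s2   s2  s2 
   s3   s4  s2 
   s4   s5  s2 
 * s5   s0  s6 
 * s6   s2  s6 
(> = start, * = accepting)

start=s0; accept=s5,s6; s0-p>s1; s0-q>s2; s1-p>s3; s1-q>s2; s2-p>s2; s2-q>s2; s3-p>s4; s3-q>s2; s4-p>s5; s4-q>s2; s5-p>s0; s5-q>s6; s6-p>s2; s6-q>s6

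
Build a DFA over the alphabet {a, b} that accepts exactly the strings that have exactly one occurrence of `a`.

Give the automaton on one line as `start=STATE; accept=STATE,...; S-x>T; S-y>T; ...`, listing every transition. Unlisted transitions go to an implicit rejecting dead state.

start=s0; accept=s1; s0-a>s1; s0-b>s0; s1-a>s2; s1-b>s1; s2-a>s2; s2-b>s2

Only the number of `a`s matters, and only up to 2. Make a chain s0 → s1 → s2 advanced by each `a` (with s2 absorbing); every other symbol self-loops. The accepting set is {s1}.
With 3 states:
        a   b  
>  s0   s1  s0 
 * s1   s2  s1 
   s2   s2  s2 
(> = start, * = accepting)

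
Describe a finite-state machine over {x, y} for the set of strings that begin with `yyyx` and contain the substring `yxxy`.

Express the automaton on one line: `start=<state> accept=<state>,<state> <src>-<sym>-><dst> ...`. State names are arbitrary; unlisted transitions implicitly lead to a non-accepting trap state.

start=s0 accept=s13 s0-x->s1 s0-y->s2 s1-x->s1 s1-y->s3 s2-x->s4 s2-y->s5 s3-x->s4 s3-y->s3 s4-x->s6 s4-y->s3 s5-x->s4 s5-y->s7 s6-x->s1 s6-y->s8 s7-x->s9 s7-y->s3 s8-x->s8 s8-y->s8 s9-x->s10 s9-y->s11 s10-x->s12 s10-y->s13 s11-x->s9 s11-y->s11 s12-x->s12 s12-y->s11 s13-x->s13 s13-y->s13

Handle the two conditions separately and then intersect. One (6 states) tracks whether the input so far still matches the prefix `yyyx`; the other (5 states) tracks whether and how much of `yxxy` has been seen. Each combined state is a pair, one component from each; accept when both components accept.
A 14-state machine:
          x    y  
>  s0     s1   s2 
   s1     s1   s3 
   s2     s4   s5 
   s3     s4   s3 
   s4     s6   s3 
   s5     s4   s7 
   s6     s1   s8 
   s7     s9   s3 
   s8     s8   s8 
   s9    s10  s11 
   s10   s12  s13 
   s11    s9  s11 
   s12   s12  s11 
 * s13   s13  s13 
(> = start, * = accepting)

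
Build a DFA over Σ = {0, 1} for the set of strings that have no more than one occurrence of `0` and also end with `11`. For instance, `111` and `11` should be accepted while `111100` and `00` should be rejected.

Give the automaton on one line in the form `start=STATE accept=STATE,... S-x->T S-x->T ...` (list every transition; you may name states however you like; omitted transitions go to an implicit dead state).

Build one automaton per condition and run them in lockstep. The first has 3 states tracking the count of `0`s, saturating at 2; the second has 3 states tracking how much of the suffix `11` has currently been matched. A product state is a pair (one from each), accepting exactly when both do. After merging equivalent states the machine shrinks.
With 7 states:
       0  1 
>  A   B  C 
   B   D  E 
   C   B  F 
   D   D  D 
   E   D  G 
 * F   B  F 
 * G   D  G 
(> = start, * = accepting)

start=A accept=F,G A-0->B A-1->C B-0->D B-1->E C-0->B C-1->F D-0->D D-1->D E-0->D E-1->G F-0->B F-1->F G-0->D G-1->G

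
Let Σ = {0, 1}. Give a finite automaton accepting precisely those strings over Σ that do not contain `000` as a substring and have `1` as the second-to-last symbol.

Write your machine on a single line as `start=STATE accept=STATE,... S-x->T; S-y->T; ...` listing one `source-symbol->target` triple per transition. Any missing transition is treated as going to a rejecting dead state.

Handle the two conditions separately and then intersect. One (4 states) tracks partial matches of the forbidden pattern `000`; the other (7 states) tracks the last 2 symbols read. Each combined state is a pair, one component from each; accept when both components accept. Minimizing collapses redundant product states.
7 states suffice.
       0  1 
>  A   B  C 
   B   D  C 
   C   E  F 
   D   G  C 
 * E   D  C 
 * F   E  F 
   G   G  G 
(> = start, * = accepting)

start=A; accept=E,F; A-0->B; A-1->C; B-0->D; B-1->C; C-0->E; C-1->F; D-0->G; D-1->C; E-0->D; E-1->C; F-0->E; F-1->F; G-0->G; G-1->G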